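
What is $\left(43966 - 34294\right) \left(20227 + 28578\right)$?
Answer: $472041960$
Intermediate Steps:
$\left(43966 - 34294\right) \left(20227 + 28578\right) = 9672 \cdot 48805 = 472041960$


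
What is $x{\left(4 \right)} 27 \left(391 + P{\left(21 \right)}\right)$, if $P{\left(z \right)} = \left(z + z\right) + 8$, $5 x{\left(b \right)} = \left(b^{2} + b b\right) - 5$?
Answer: $\frac{321489}{5} \approx 64298.0$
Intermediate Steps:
$x{\left(b \right)} = -1 + \frac{2 b^{2}}{5}$ ($x{\left(b \right)} = \frac{\left(b^{2} + b b\right) - 5}{5} = \frac{\left(b^{2} + b^{2}\right) - 5}{5} = \frac{2 b^{2} - 5}{5} = \frac{-5 + 2 b^{2}}{5} = -1 + \frac{2 b^{2}}{5}$)
$P{\left(z \right)} = 8 + 2 z$ ($P{\left(z \right)} = 2 z + 8 = 8 + 2 z$)
$x{\left(4 \right)} 27 \left(391 + P{\left(21 \right)}\right) = \left(-1 + \frac{2 \cdot 4^{2}}{5}\right) 27 \left(391 + \left(8 + 2 \cdot 21\right)\right) = \left(-1 + \frac{2}{5} \cdot 16\right) 27 \left(391 + \left(8 + 42\right)\right) = \left(-1 + \frac{32}{5}\right) 27 \left(391 + 50\right) = \frac{27}{5} \cdot 27 \cdot 441 = \frac{729}{5} \cdot 441 = \frac{321489}{5}$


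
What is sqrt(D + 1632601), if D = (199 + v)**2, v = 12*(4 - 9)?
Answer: sqrt(1651922) ≈ 1285.3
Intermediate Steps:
v = -60 (v = 12*(-5) = -60)
D = 19321 (D = (199 - 60)**2 = 139**2 = 19321)
sqrt(D + 1632601) = sqrt(19321 + 1632601) = sqrt(1651922)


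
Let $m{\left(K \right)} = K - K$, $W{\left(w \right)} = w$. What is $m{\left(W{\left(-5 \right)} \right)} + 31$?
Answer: $31$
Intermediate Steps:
$m{\left(K \right)} = 0$
$m{\left(W{\left(-5 \right)} \right)} + 31 = 0 + 31 = 31$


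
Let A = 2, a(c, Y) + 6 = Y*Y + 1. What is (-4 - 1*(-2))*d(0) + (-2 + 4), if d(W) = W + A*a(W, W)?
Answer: 22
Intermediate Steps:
a(c, Y) = -5 + Y² (a(c, Y) = -6 + (Y*Y + 1) = -6 + (Y² + 1) = -6 + (1 + Y²) = -5 + Y²)
d(W) = -10 + W + 2*W² (d(W) = W + 2*(-5 + W²) = W + (-10 + 2*W²) = -10 + W + 2*W²)
(-4 - 1*(-2))*d(0) + (-2 + 4) = (-4 - 1*(-2))*(-10 + 0 + 2*0²) + (-2 + 4) = (-4 + 2)*(-10 + 0 + 2*0) + 2 = -2*(-10 + 0 + 0) + 2 = -2*(-10) + 2 = 20 + 2 = 22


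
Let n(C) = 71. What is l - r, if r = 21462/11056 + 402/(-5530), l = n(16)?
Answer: 1056669233/15284920 ≈ 69.131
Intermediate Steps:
l = 71
r = 28560087/15284920 (r = 21462*(1/11056) + 402*(-1/5530) = 10731/5528 - 201/2765 = 28560087/15284920 ≈ 1.8685)
l - r = 71 - 1*28560087/15284920 = 71 - 28560087/15284920 = 1056669233/15284920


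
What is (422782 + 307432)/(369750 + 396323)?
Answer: 730214/766073 ≈ 0.95319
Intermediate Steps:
(422782 + 307432)/(369750 + 396323) = 730214/766073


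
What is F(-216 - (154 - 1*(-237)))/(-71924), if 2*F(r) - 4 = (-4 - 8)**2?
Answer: -37/35962 ≈ -0.0010289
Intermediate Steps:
F(r) = 74 (F(r) = 2 + (-4 - 8)**2/2 = 2 + (1/2)*(-12)**2 = 2 + (1/2)*144 = 2 + 72 = 74)
F(-216 - (154 - 1*(-237)))/(-71924) = 74/(-71924) = 74*(-1/71924) = -37/35962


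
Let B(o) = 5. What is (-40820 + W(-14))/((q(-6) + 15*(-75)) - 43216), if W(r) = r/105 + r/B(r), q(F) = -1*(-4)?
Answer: 612344/665055 ≈ 0.92074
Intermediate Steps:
q(F) = 4
W(r) = 22*r/105 (W(r) = r/105 + r/5 = 22*r/105)
(-40820 + W(-14))/((q(-6) + 15*(-75)) - 43216) = (-40820 + (22/105)*(-14))/((4 + 15*(-75)) - 43216) = (-40820 - 44/15)/((4 - 1125) - 43216) = -612344/(15*(-1121 - 43216)) = -612344/15/(-44337) = -612344/15*(-1/44337) = 612344/665055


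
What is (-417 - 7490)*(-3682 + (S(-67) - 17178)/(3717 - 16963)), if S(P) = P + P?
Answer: 192750757610/6623 ≈ 2.9103e+7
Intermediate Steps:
S(P) = 2*P
(-417 - 7490)*(-3682 + (S(-67) - 17178)/(3717 - 16963)) = (-417 - 7490)*(-3682 + (2*(-67) - 17178)/(3717 - 16963)) = -7907*(-3682 + (-134 - 17178)/(-13246)) = -7907*(-3682 - 17312*(-1/13246)) = -7907*(-3682 + 8656/6623) = -7907*(-24377230/6623) = 192750757610/6623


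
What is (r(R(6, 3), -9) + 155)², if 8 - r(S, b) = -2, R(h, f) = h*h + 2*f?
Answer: 27225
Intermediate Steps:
R(h, f) = h² + 2*f
r(S, b) = 10 (r(S, b) = 8 - 1*(-2) = 8 + 2 = 10)
(r(R(6, 3), -9) + 155)² = (10 + 155)² = 165² = 27225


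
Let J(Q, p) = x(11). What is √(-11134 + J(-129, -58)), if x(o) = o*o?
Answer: I*√11013 ≈ 104.94*I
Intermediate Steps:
x(o) = o²
J(Q, p) = 121 (J(Q, p) = 11² = 121)
√(-11134 + J(-129, -58)) = √(-11134 + 121) = √(-11013) = I*√11013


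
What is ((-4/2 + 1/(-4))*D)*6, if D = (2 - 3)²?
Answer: -27/2 ≈ -13.500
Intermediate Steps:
D = 1 (D = (-1)² = 1)
((-4/2 + 1/(-4))*D)*6 = ((-4/2 + 1/(-4))*1)*6 = ((-4*½ + 1*(-¼))*1)*6 = ((-2 - ¼)*1)*6 = -9/4*1*6 = -9/4*6 = -27/2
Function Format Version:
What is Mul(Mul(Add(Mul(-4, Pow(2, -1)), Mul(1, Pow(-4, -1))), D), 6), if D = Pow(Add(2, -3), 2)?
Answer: Rational(-27, 2) ≈ -13.500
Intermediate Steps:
D = 1 (D = Pow(-1, 2) = 1)
Mul(Mul(Add(Mul(-4, Pow(2, -1)), Mul(1, Pow(-4, -1))), D), 6) = Mul(Mul(Add(Mul(-4, Pow(2, -1)), Mul(1, Pow(-4, -1))), 1), 6) = Mul(Mul(Add(Mul(-4, Rational(1, 2)), Mul(1, Rational(-1, 4))), 1), 6) = Mul(Mul(Add(-2, Rational(-1, 4)), 1), 6) = Mul(Mul(Rational(-9, 4), 1), 6) = Mul(Rational(-9, 4), 6) = Rational(-27, 2)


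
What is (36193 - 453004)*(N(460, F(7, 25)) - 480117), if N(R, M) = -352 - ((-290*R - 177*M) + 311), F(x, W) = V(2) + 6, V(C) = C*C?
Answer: 144054049710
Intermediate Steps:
V(C) = C²
F(x, W) = 10 (F(x, W) = 2² + 6 = 4 + 6 = 10)
N(R, M) = -663 + 177*M + 290*R (N(R, M) = -352 - (311 - 290*R - 177*M) = -352 + (-311 + 177*M + 290*R) = -663 + 177*M + 290*R)
(36193 - 453004)*(N(460, F(7, 25)) - 480117) = (36193 - 453004)*((-663 + 177*10 + 290*460) - 480117) = -416811*((-663 + 1770 + 133400) - 480117) = -416811*(134507 - 480117) = -416811*(-345610) = 144054049710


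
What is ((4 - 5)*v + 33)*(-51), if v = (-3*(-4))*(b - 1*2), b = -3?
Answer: -4743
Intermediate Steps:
v = -60 (v = (-3*(-4))*(-3 - 1*2) = 12*(-3 - 2) = 12*(-5) = -60)
((4 - 5)*v + 33)*(-51) = ((4 - 5)*(-60) + 33)*(-51) = (-1*(-60) + 33)*(-51) = (60 + 33)*(-51) = 93*(-51) = -4743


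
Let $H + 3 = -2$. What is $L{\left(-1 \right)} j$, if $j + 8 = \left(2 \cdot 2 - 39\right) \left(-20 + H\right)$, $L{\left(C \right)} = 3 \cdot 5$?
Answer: $13005$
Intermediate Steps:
$H = -5$ ($H = -3 - 2 = -5$)
$L{\left(C \right)} = 15$
$j = 867$ ($j = -8 + \left(2 \cdot 2 - 39\right) \left(-20 - 5\right) = -8 + \left(4 - 39\right) \left(-25\right) = -8 - -875 = -8 + 875 = 867$)
$L{\left(-1 \right)} j = 15 \cdot 867 = 13005$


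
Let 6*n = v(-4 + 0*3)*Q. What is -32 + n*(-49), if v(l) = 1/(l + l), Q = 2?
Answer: -719/24 ≈ -29.958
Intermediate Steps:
v(l) = 1/(2*l)
n = -1/24 (n = ((1/(2*(-4 + 0*3)))*2)/6 = ((1/(2*(-4 + 0)))*2)/6 = (((½)/(-4))*2)/6 = (((½)*(-¼))*2)/6 = (-⅛*2)/6 = (⅙)*(-¼) = -1/24 ≈ -0.041667)
-32 + n*(-49) = -32 - 1/24*(-49) = -32 + 49/24 = -719/24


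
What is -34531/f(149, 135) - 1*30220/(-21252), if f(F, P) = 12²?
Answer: -60791761/255024 ≈ -238.38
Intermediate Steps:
f(F, P) = 144
-34531/f(149, 135) - 1*30220/(-21252) = -34531/144 - 1*30220/(-21252) = -34531*1/144 - 30220*(-1/21252) = -34531/144 + 7555/5313 = -60791761/255024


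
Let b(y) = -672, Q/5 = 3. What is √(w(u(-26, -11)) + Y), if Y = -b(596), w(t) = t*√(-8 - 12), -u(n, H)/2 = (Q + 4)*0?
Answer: 4*√42 ≈ 25.923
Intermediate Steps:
Q = 15 (Q = 5*3 = 15)
u(n, H) = 0 (u(n, H) = -2*(15 + 4)*0 = -38*0 = -2*0 = 0)
w(t) = 2*I*t*√5 (w(t) = t*√(-20) = t*(2*I*√5) = 2*I*t*√5)
Y = 672 (Y = -1*(-672) = 672)
√(w(u(-26, -11)) + Y) = √(2*I*0*√5 + 672) = √(0 + 672) = √672 = 4*√42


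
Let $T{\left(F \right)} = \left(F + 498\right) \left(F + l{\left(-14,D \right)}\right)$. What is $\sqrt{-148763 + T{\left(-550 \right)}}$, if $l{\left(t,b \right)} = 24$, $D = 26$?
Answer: $i \sqrt{121411} \approx 348.44 i$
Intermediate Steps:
$T{\left(F \right)} = \left(24 + F\right) \left(498 + F\right)$ ($T{\left(F \right)} = \left(F + 498\right) \left(F + 24\right) = \left(498 + F\right) \left(24 + F\right) = \left(24 + F\right) \left(498 + F\right)$)
$\sqrt{-148763 + T{\left(-550 \right)}} = \sqrt{-148763 + \left(11952 + \left(-550\right)^{2} + 522 \left(-550\right)\right)} = \sqrt{-148763 + \left(11952 + 302500 - 287100\right)} = \sqrt{-148763 + 27352} = \sqrt{-121411} = i \sqrt{121411}$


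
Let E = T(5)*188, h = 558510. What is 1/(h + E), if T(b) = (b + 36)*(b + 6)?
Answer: 1/643298 ≈ 1.5545e-6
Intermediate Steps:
T(b) = (6 + b)*(36 + b) (T(b) = (36 + b)*(6 + b) = (6 + b)*(36 + b))
E = 84788 (E = (216 + 5² + 42*5)*188 = (216 + 25 + 210)*188 = 451*188 = 84788)
1/(h + E) = 1/(558510 + 84788) = 1/643298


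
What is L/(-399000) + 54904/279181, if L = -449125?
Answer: 168335843/127306536 ≈ 1.3223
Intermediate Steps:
L/(-399000) + 54904/279181 = -449125/(-399000) + 54904/279181 = -449125*(-1/399000) + 54904*(1/279181) = 3593/3192 + 54904/279181 = 168335843/127306536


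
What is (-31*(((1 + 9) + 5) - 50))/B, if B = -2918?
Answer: -1085/2918 ≈ -0.37183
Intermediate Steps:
(-31*(((1 + 9) + 5) - 50))/B = -31*(((1 + 9) + 5) - 50)/(-2918) = -31*((10 + 5) - 50)*(-1/2918) = -31*(15 - 50)*(-1/2918) = -31*(-35)*(-1/2918) = 1085*(-1/2918) = -1085/2918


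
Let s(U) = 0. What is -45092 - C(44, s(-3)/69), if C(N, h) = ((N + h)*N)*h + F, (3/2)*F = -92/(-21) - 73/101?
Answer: -286935914/6363 ≈ -45094.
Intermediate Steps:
F = 15518/6363 (F = 2*(-92/(-21) - 73/101)/3 = 2*(-92*(-1/21) - 73*1/101)/3 = 2*(92/21 - 73/101)/3 = (2/3)*(7759/2121) = 15518/6363 ≈ 2.4388)
C(N, h) = 15518/6363 + N*h*(N + h) (C(N, h) = ((N + h)*N)*h + 15518/6363 = (N*(N + h))*h + 15518/6363 = N*h*(N + h) + 15518/6363 = 15518/6363 + N*h*(N + h))
-45092 - C(44, s(-3)/69) = -45092 - (15518/6363 + 44*(0/69)**2 + (0/69)*44**2) = -45092 - (15518/6363 + 44*(0*(1/69))**2 + (0*(1/69))*1936) = -45092 - (15518/6363 + 44*0**2 + 0*1936) = -45092 - (15518/6363 + 44*0 + 0) = -45092 - (15518/6363 + 0 + 0) = -45092 - 1*15518/6363 = -45092 - 15518/6363 = -286935914/6363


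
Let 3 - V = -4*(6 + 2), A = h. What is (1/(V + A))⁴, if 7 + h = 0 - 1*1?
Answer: 1/531441 ≈ 1.8817e-6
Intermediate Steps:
h = -8 (h = -7 + (0 - 1*1) = -7 + (0 - 1) = -7 - 1 = -8)
A = -8
V = 35 (V = 3 - (-4)*(6 + 2) = 3 - (-4)*8 = 3 - 1*(-32) = 3 + 32 = 35)
(1/(V + A))⁴ = (1/(35 - 8))⁴ = (1/27)⁴ = 1/531441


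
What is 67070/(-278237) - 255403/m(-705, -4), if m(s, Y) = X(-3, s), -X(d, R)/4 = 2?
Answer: 71062027951/2225896 ≈ 31925.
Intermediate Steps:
X(d, R) = -8 (X(d, R) = -4*2 = -8)
m(s, Y) = -8
67070/(-278237) - 255403/m(-705, -4) = 67070/(-278237) - 255403/(-8) = 67070*(-1/278237) - 255403*(-⅛) = -67070/278237 + 255403/8 = 71062027951/2225896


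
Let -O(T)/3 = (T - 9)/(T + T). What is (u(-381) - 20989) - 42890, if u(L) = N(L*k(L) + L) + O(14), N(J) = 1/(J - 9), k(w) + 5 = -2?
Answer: -4072703651/63756 ≈ -63880.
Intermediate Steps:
k(w) = -7 (k(w) = -5 - 2 = -7)
O(T) = -3*(-9 + T)/(2*T) (O(T) = -3*(T - 9)/(T + T) = -3*(-9 + T)/(2*T))
N(J) = 1/(-9 + J)
u(L) = -15/28 + 1/(-9 - 6*L) (u(L) = 1/(-9 + (L*(-7) + L)) + (3/2)*(9 - 1*14)/14 = 1/(-9 + (-7*L + L)) + (3/2)*(1/14)*(9 - 14) = 1/(-9 - 6*L) + (3/2)*(1/14)*(-5) = 1/(-9 - 6*L) - 15/28 = -15/28 + 1/(-9 - 6*L))
(u(-381) - 20989) - 42890 = ((163 + 90*(-381))/(84*(-3 - 2*(-381))) - 20989) - 42890 = ((163 - 34290)/(84*(-3 + 762)) - 20989) - 42890 = ((1/84)*(-34127)/759 - 20989) - 42890 = ((1/84)*(1/759)*(-34127) - 20989) - 42890 = (-34127/63756 - 20989) - 42890 = -1338208811/63756 - 42890 = -4072703651/63756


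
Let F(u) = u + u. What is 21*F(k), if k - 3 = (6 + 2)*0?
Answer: 126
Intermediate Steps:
k = 3 (k = 3 + (6 + 2)*0 = 3 + 8*0 = 3 + 0 = 3)
F(u) = 2*u
21*F(k) = 21*(2*3) = 21*6 = 126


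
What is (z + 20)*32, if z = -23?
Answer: -96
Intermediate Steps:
(z + 20)*32 = (-23 + 20)*32 = -3*32 = -96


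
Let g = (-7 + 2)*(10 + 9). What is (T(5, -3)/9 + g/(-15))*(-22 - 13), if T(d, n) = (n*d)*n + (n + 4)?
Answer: -3605/9 ≈ -400.56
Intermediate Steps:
g = -95 (g = -5*19 = -95)
T(d, n) = 4 + n + d*n² (T(d, n) = (d*n)*n + (4 + n) = d*n² + (4 + n) = 4 + n + d*n²)
(T(5, -3)/9 + g/(-15))*(-22 - 13) = ((4 - 3 + 5*(-3)²)/9 - 95/(-15))*(-22 - 13) = ((4 - 3 + 5*9)*(⅑) - 95*(-1/15))*(-35) = ((4 - 3 + 45)*(⅑) + 19/3)*(-35) = (46*(⅑) + 19/3)*(-35) = (46/9 + 19/3)*(-35) = (103/9)*(-35) = -3605/9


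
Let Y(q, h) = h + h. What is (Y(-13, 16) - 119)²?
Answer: 7569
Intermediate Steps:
Y(q, h) = 2*h
(Y(-13, 16) - 119)² = (2*16 - 119)² = (32 - 119)² = (-87)² = 7569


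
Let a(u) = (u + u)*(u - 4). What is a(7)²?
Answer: 1764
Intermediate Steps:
a(u) = 2*u*(-4 + u) (a(u) = (2*u)*(-4 + u) = 2*u*(-4 + u))
a(7)² = (2*7*(-4 + 7))² = (2*7*3)² = 42² = 1764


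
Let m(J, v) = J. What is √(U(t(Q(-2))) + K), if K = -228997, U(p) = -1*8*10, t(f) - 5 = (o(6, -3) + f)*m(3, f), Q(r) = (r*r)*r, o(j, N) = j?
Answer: 3*I*√25453 ≈ 478.62*I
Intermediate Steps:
Q(r) = r³ (Q(r) = r²*r = r³)
t(f) = 23 + 3*f (t(f) = 5 + (6 + f)*3 = 5 + (18 + 3*f) = 23 + 3*f)
U(p) = -80 (U(p) = -8*10 = -80)
√(U(t(Q(-2))) + K) = √(-80 - 228997) = √(-229077) = 3*I*√25453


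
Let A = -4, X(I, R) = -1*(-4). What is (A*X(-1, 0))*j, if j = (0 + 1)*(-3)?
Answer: 48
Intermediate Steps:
X(I, R) = 4
j = -3 (j = 1*(-3) = -3)
(A*X(-1, 0))*j = -4*4*(-3) = -16*(-3) = 48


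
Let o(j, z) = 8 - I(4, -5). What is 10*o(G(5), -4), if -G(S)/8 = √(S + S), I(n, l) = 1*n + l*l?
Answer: -210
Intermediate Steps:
I(n, l) = n + l²
G(S) = -8*√2*√S (G(S) = -8*√(S + S) = -8*√2*√S)
o(j, z) = -21 (o(j, z) = 8 - (4 + (-5)²) = 8 - (4 + 25) = 8 - 1*29 = 8 - 29 = -21)
10*o(G(5), -4) = 10*(-21) = -210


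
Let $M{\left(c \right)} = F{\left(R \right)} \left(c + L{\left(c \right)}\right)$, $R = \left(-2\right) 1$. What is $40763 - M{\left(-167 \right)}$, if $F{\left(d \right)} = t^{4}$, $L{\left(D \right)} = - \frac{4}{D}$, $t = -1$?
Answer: $\frac{6835306}{167} \approx 40930.0$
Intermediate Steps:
$R = -2$
$F{\left(d \right)} = 1$ ($F{\left(d \right)} = \left(-1\right)^{4} = 1$)
$M{\left(c \right)} = c - \frac{4}{c}$ ($M{\left(c \right)} = 1 \left(c - \frac{4}{c}\right) = c - \frac{4}{c}$)
$40763 - M{\left(-167 \right)} = 40763 - \left(-167 - \frac{4}{-167}\right) = 40763 - \left(-167 - - \frac{4}{167}\right) = 40763 - \left(-167 + \frac{4}{167}\right) = 40763 - - \frac{27885}{167} = 40763 + \frac{27885}{167} = \frac{6835306}{167}$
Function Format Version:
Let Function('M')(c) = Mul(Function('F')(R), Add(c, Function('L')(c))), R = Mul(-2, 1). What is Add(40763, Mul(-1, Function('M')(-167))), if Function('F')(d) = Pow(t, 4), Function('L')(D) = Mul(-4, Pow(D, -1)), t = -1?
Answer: Rational(6835306, 167) ≈ 40930.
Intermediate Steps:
R = -2
Function('F')(d) = 1 (Function('F')(d) = Pow(-1, 4) = 1)
Function('M')(c) = Add(c, Mul(-4, Pow(c, -1))) (Function('M')(c) = Mul(1, Add(c, Mul(-4, Pow(c, -1)))) = Add(c, Mul(-4, Pow(c, -1))))
Add(40763, Mul(-1, Function('M')(-167))) = Add(40763, Mul(-1, Add(-167, Mul(-4, Pow(-167, -1))))) = Add(40763, Mul(-1, Add(-167, Mul(-4, Rational(-1, 167))))) = Add(40763, Mul(-1, Add(-167, Rational(4, 167)))) = Add(40763, Mul(-1, Rational(-27885, 167))) = Add(40763, Rational(27885, 167)) = Rational(6835306, 167)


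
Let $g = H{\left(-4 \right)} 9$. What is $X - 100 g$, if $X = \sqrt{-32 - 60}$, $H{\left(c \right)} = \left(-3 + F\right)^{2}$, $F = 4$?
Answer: $-900 + 2 i \sqrt{23} \approx -900.0 + 9.5917 i$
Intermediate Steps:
$H{\left(c \right)} = 1$ ($H{\left(c \right)} = \left(-3 + 4\right)^{2} = 1^{2} = 1$)
$g = 9$ ($g = 1 \cdot 9 = 9$)
$X = 2 i \sqrt{23}$ ($X = \sqrt{-92} = 2 i \sqrt{23} \approx 9.5917 i$)
$X - 100 g = 2 i \sqrt{23} - 900 = -900 + 2 i \sqrt{23}$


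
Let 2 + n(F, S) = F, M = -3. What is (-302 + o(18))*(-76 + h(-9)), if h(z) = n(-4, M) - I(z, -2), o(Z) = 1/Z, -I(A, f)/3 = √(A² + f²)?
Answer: 222835/9 - 5435*√85/6 ≈ 16408.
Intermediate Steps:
n(F, S) = -2 + F
I(A, f) = -3*√(A² + f²)
h(z) = -6 + 3*√(4 + z²) (h(z) = (-2 - 4) - (-3)*√(z² + (-2)²) = -6 - (-3)*√(z² + 4) = -6 - (-3)*√(4 + z²) = -6 + 3*√(4 + z²))
(-302 + o(18))*(-76 + h(-9)) = (-302 + 1/18)*(-76 + (-6 + 3*√(4 + (-9)²))) = (-302 + 1/18)*(-76 + (-6 + 3*√(4 + 81))) = -5435*(-76 + (-6 + 3*√85))/18 = -5435*(-82 + 3*√85)/18 = 222835/9 - 5435*√85/6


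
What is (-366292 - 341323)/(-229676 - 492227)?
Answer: 707615/721903 ≈ 0.98021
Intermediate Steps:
(-366292 - 341323)/(-229676 - 492227) = -707615/(-721903) = -707615*(-1/721903) = 707615/721903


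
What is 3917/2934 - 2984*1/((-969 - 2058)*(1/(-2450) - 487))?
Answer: 523164961867/392467931034 ≈ 1.3330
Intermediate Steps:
3917/2934 - 2984*1/((-969 - 2058)*(1/(-2450) - 487)) = 3917*(1/2934) - 2984*(-1/(3027*(-1/2450 - 487))) = 3917/2934 - 2984/((-1193151/2450*(-3027))) = 3917/2934 - 2984/3611668077/2450 = 3917/2934 - 2984*2450/3611668077 = 3917/2934 - 7310800/3611668077 = 523164961867/392467931034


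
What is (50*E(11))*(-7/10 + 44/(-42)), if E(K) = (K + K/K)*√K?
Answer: -7340*√11/7 ≈ -3477.7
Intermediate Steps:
E(K) = √K*(1 + K) (E(K) = (K + 1)*√K = (1 + K)*√K = √K*(1 + K))
(50*E(11))*(-7/10 + 44/(-42)) = (50*(√11*(1 + 11)))*(-7/10 + 44/(-42)) = (50*(√11*12))*(-7*⅒ + 44*(-1/42)) = (50*(12*√11))*(-7/10 - 22/21) = (600*√11)*(-367/210) = -7340*√11/7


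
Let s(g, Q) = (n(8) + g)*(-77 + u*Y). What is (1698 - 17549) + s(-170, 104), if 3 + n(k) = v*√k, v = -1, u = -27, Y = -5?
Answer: -25885 - 116*√2 ≈ -26049.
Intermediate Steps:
n(k) = -3 - √k
s(g, Q) = -174 - 116*√2 + 58*g (s(g, Q) = ((-3 - √8) + g)*(-77 - 27*(-5)) = ((-3 - 2*√2) + g)*(-77 + 135) = ((-3 - 2*√2) + g)*58 = (-3 + g - 2*√2)*58 = -174 - 116*√2 + 58*g)
(1698 - 17549) + s(-170, 104) = (1698 - 17549) + (-174 - 116*√2 + 58*(-170)) = -15851 + (-174 - 116*√2 - 9860) = -15851 + (-10034 - 116*√2) = -25885 - 116*√2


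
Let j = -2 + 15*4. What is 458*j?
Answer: 26564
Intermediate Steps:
j = 58 (j = -2 + 60 = 58)
458*j = 458*58 = 26564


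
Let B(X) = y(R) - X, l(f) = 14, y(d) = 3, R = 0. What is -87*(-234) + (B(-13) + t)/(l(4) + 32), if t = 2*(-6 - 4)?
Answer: 468232/23 ≈ 20358.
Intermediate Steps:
B(X) = 3 - X
t = -20 (t = 2*(-10) = -20)
-87*(-234) + (B(-13) + t)/(l(4) + 32) = -87*(-234) + ((3 - 1*(-13)) - 20)/(14 + 32) = 20358 + ((3 + 13) - 20)/46 = 20358 + (16 - 20)*(1/46) = 20358 - 4*1/46 = 20358 - 2/23 = 468232/23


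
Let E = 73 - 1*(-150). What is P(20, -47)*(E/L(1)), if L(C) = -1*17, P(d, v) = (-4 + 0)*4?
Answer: 3568/17 ≈ 209.88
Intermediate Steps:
P(d, v) = -16 (P(d, v) = -4*4 = -16)
L(C) = -17
E = 223 (E = 73 + 150 = 223)
P(20, -47)*(E/L(1)) = -3568/(-17) = -3568*(-1)/17 = -16*(-223/17) = 3568/17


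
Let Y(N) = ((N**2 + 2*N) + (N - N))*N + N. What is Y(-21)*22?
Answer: -184800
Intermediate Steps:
Y(N) = N + N*(N**2 + 2*N) (Y(N) = ((N**2 + 2*N) + 0)*N + N = (N**2 + 2*N)*N + N = N*(N**2 + 2*N) + N = N + N*(N**2 + 2*N))
Y(-21)*22 = -21*(1 + (-21)**2 + 2*(-21))*22 = -21*(1 + 441 - 42)*22 = -21*400*22 = -8400*22 = -184800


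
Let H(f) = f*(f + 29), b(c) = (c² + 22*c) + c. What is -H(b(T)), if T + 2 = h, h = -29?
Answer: -68696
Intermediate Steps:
T = -31 (T = -2 - 29 = -31)
b(c) = c² + 23*c
H(f) = f*(29 + f)
-H(b(T)) = -(-31*(23 - 31))*(29 - 31*(23 - 31)) = -(-31*(-8))*(29 - 31*(-8)) = -248*(29 + 248) = -248*277 = -1*68696 = -68696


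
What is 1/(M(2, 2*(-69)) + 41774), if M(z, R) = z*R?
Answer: 1/41498 ≈ 2.4098e-5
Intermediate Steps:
M(z, R) = R*z
1/(M(2, 2*(-69)) + 41774) = 1/((2*(-69))*2 + 41774) = 1/(-138*2 + 41774) = 1/(-276 + 41774) = 1/41498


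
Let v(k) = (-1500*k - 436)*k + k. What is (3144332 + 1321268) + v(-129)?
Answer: -20439785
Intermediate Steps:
v(k) = k + k*(-436 - 1500*k) (v(k) = (-436 - 1500*k)*k + k = k*(-436 - 1500*k) + k = k + k*(-436 - 1500*k))
(3144332 + 1321268) + v(-129) = (3144332 + 1321268) - 15*(-129)*(29 + 100*(-129)) = 4465600 - 15*(-129)*(29 - 12900) = 4465600 - 15*(-129)*(-12871) = 4465600 - 24905385 = -20439785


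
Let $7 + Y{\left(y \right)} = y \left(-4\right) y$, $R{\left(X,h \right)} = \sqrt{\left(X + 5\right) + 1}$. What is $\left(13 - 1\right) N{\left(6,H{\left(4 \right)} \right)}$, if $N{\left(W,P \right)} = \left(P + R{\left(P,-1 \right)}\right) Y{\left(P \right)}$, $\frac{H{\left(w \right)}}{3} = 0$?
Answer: $- 84 \sqrt{6} \approx -205.76$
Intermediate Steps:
$R{\left(X,h \right)} = \sqrt{6 + X}$ ($R{\left(X,h \right)} = \sqrt{\left(5 + X\right) + 1} = \sqrt{6 + X}$)
$Y{\left(y \right)} = -7 - 4 y^{2}$ ($Y{\left(y \right)} = -7 + y \left(-4\right) y = -7 + - 4 y y = -7 - 4 y^{2}$)
$H{\left(w \right)} = 0$ ($H{\left(w \right)} = 3 \cdot 0 = 0$)
$N{\left(W,P \right)} = \left(-7 - 4 P^{2}\right) \left(P + \sqrt{6 + P}\right)$ ($N{\left(W,P \right)} = \left(P + \sqrt{6 + P}\right) \left(-7 - 4 P^{2}\right) = \left(-7 - 4 P^{2}\right) \left(P + \sqrt{6 + P}\right)$)
$\left(13 - 1\right) N{\left(6,H{\left(4 \right)} \right)} = \left(13 - 1\right) \left(- \left(7 + 4 \cdot 0^{2}\right) \left(0 + \sqrt{6 + 0}\right)\right) = 12 \left(- \left(7 + 4 \cdot 0\right) \left(0 + \sqrt{6}\right)\right) = 12 \left(- \left(7 + 0\right) \sqrt{6}\right) = 12 \left(\left(-1\right) 7 \sqrt{6}\right) = 12 \left(- 7 \sqrt{6}\right) = - 84 \sqrt{6}$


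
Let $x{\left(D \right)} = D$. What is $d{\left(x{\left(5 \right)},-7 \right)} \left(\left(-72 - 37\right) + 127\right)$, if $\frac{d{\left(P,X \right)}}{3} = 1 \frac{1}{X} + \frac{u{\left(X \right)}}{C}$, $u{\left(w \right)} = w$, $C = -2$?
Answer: $\frac{1269}{7} \approx 181.29$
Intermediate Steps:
$d{\left(P,X \right)} = \frac{3}{X} - \frac{3 X}{2}$ ($d{\left(P,X \right)} = 3 \left(1 \frac{1}{X} + \frac{X}{-2}\right) = 3 \left(\frac{1}{X} + X \left(- \frac{1}{2}\right)\right) = 3 \left(\frac{1}{X} - \frac{X}{2}\right) = \frac{3}{X} - \frac{3 X}{2}$)
$d{\left(x{\left(5 \right)},-7 \right)} \left(\left(-72 - 37\right) + 127\right) = \left(\frac{3}{-7} - - \frac{21}{2}\right) \left(\left(-72 - 37\right) + 127\right) = \left(3 \left(- \frac{1}{7}\right) + \frac{21}{2}\right) \left(\left(-72 - 37\right) + 127\right) = \left(- \frac{3}{7} + \frac{21}{2}\right) \left(-109 + 127\right) = \frac{141}{14} \cdot 18 = \frac{1269}{7}$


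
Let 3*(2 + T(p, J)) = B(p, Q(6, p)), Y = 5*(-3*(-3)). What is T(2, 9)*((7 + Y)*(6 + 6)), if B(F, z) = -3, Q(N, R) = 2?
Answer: -1872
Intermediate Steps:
Y = 45 (Y = 5*9 = 45)
T(p, J) = -3 (T(p, J) = -2 + (1/3)*(-3) = -2 - 1 = -3)
T(2, 9)*((7 + Y)*(6 + 6)) = -3*(7 + 45)*(6 + 6) = -156*12 = -3*624 = -1872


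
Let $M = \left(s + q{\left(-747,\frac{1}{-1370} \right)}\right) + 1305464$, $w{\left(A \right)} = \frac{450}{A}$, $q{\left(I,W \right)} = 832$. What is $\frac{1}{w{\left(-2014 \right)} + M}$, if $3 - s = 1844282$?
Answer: $- \frac{1007}{541749106} \approx -1.8588 \cdot 10^{-6}$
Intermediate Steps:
$s = -1844279$ ($s = 3 - 1844282 = -1844279$)
$M = -537983$ ($M = \left(-1844279 + 832\right) + 1305464 = -1843447 + 1305464 = -537983$)
$\frac{1}{w{\left(-2014 \right)} + M} = \frac{1}{\frac{450}{-2014} - 537983} = \frac{1}{450 \left(- \frac{1}{2014}\right) - 537983} = \frac{1}{- \frac{225}{1007} - 537983} = \frac{1}{- \frac{541749106}{1007}} = - \frac{1007}{541749106}$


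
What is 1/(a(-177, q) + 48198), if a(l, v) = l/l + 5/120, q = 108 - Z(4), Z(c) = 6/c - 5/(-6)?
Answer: 24/1156777 ≈ 2.0747e-5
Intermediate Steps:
Z(c) = ⅚ + 6/c (Z(c) = 6/c - 5*(-⅙) = 6/c + ⅚ = ⅚ + 6/c)
q = 317/3 (q = 108 - (⅚ + 6/4) = 108 - (⅚ + 6*(¼)) = 108 - (⅚ + 3/2) = 108 - 1*7/3 = 108 - 7/3 = 317/3 ≈ 105.67)
a(l, v) = 25/24 (a(l, v) = 1 + 5*(1/120) = 1 + 1/24 = 25/24)
1/(a(-177, q) + 48198) = 1/(25/24 + 48198) = 1/(1156777/24) = 24/1156777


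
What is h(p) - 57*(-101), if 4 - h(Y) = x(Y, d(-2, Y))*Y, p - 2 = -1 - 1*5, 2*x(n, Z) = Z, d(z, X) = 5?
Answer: 5771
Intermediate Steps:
x(n, Z) = Z/2
p = -4 (p = 2 + (-1 - 1*5) = 2 + (-1 - 5) = 2 - 6 = -4)
h(Y) = 4 - 5*Y/2 (h(Y) = 4 - (½)*5*Y = 4 - 5*Y/2)
h(p) - 57*(-101) = (4 - 5/2*(-4)) - 57*(-101) = (4 + 10) + 5757 = 14 + 5757 = 5771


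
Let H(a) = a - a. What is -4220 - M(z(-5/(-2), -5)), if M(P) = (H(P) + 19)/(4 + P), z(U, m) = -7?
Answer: -12641/3 ≈ -4213.7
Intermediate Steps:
H(a) = 0
M(P) = 19/(4 + P) (M(P) = (0 + 19)/(4 + P) = 19/(4 + P))
-4220 - M(z(-5/(-2), -5)) = -4220 - 19/(4 - 7) = -4220 - 19/(-3) = -4220 - 19*(-1)/3 = -4220 - 1*(-19/3) = -4220 + 19/3 = -12641/3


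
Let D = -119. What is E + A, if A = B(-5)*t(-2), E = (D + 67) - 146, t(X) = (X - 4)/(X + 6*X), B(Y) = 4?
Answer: -1374/7 ≈ -196.29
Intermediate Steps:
t(X) = (-4 + X)/(7*X) (t(X) = (-4 + X)/((7*X)) = (-4 + X)*(1/(7*X)) = (-4 + X)/(7*X))
E = -198 (E = (-119 + 67) - 146 = -52 - 146 = -198)
A = 12/7 (A = 4*((⅐)*(-4 - 2)/(-2)) = 4*((⅐)*(-½)*(-6)) = 4*(3/7) = 12/7 ≈ 1.7143)
E + A = -198 + 12/7 = -1374/7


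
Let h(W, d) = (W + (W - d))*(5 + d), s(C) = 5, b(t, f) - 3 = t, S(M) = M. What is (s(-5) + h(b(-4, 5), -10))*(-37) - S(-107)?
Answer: 1402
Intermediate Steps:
b(t, f) = 3 + t
h(W, d) = (5 + d)*(-d + 2*W) (h(W, d) = (-d + 2*W)*(5 + d) = (5 + d)*(-d + 2*W))
(s(-5) + h(b(-4, 5), -10))*(-37) - S(-107) = (5 + (-1*(-10)² - 5*(-10) + 10*(3 - 4) + 2*(3 - 4)*(-10)))*(-37) - 1*(-107) = (5 + (-1*100 + 50 + 10*(-1) + 2*(-1)*(-10)))*(-37) + 107 = (5 + (-100 + 50 - 10 + 20))*(-37) + 107 = (5 - 40)*(-37) + 107 = -35*(-37) + 107 = 1295 + 107 = 1402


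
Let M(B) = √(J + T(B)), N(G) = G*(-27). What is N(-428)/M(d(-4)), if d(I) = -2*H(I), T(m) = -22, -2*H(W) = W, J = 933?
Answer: 11556*√911/911 ≈ 382.87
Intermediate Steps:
N(G) = -27*G
H(W) = -W/2
d(I) = I (d(I) = -(-1)*I = I)
M(B) = √911 (M(B) = √(933 - 22) = √911)
N(-428)/M(d(-4)) = (-27*(-428))/(√911) = 11556*(√911/911) = 11556*√911/911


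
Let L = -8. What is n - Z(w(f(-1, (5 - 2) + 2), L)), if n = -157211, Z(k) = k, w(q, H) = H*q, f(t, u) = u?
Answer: -157171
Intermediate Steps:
n - Z(w(f(-1, (5 - 2) + 2), L)) = -157211 - (-8)*((5 - 2) + 2) = -157211 - (-8)*(3 + 2) = -157211 - (-8)*5 = -157211 - 1*(-40) = -157211 + 40 = -157171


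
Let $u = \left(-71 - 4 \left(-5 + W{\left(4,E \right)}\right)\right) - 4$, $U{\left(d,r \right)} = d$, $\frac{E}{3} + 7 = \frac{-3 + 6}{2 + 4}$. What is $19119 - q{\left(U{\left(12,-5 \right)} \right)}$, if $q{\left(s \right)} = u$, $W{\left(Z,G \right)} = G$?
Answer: $19096$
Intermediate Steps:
$E = - \frac{39}{2}$ ($E = -21 + 3 \frac{-3 + 6}{2 + 4} = -21 + 3 \cdot \frac{3}{6} = -21 + 3 \cdot 3 \cdot \frac{1}{6} = -21 + 3 \cdot \frac{1}{2} = -21 + \frac{3}{2} = - \frac{39}{2} \approx -19.5$)
$u = 23$ ($u = \left(-71 - 4 \left(-5 - \frac{39}{2}\right)\right) - 4 = \left(-71 - -98\right) - 4 = \left(-71 + 98\right) - 4 = 27 - 4 = 23$)
$q{\left(s \right)} = 23$
$19119 - q{\left(U{\left(12,-5 \right)} \right)} = 19119 - 23 = 19096$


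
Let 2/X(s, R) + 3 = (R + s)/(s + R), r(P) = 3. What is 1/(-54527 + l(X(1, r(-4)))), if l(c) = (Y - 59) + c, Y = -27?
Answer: -1/54614 ≈ -1.8310e-5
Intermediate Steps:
X(s, R) = -1 (X(s, R) = 2/(-3 + (R + s)/(s + R)) = 2/(-3 + (R + s)/(R + s)) = 2/(-3 + 1) = 2/(-2) = 2*(-1/2) = -1)
l(c) = -86 + c (l(c) = (-27 - 59) + c = -86 + c)
1/(-54527 + l(X(1, r(-4)))) = 1/(-54527 + (-86 - 1)) = 1/(-54527 - 87) = 1/(-54614) = -1/54614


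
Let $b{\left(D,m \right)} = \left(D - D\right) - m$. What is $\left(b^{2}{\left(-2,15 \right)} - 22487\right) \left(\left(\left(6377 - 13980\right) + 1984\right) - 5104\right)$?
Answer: $238715426$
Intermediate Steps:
$b{\left(D,m \right)} = - m$ ($b{\left(D,m \right)} = 0 - m = - m$)
$\left(b^{2}{\left(-2,15 \right)} - 22487\right) \left(\left(\left(6377 - 13980\right) + 1984\right) - 5104\right) = \left(\left(\left(-1\right) 15\right)^{2} - 22487\right) \left(\left(\left(6377 - 13980\right) + 1984\right) - 5104\right) = \left(\left(-15\right)^{2} - 22487\right) \left(\left(-7603 + 1984\right) - 5104\right) = \left(225 - 22487\right) \left(-5619 - 5104\right) = \left(-22262\right) \left(-10723\right) = 238715426$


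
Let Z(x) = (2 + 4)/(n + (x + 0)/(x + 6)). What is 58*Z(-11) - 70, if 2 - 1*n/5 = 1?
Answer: -65/3 ≈ -21.667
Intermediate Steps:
n = 5 (n = 10 - 5*1 = 10 - 5 = 5)
Z(x) = 6/(5 + x/(6 + x)) (Z(x) = (2 + 4)/(5 + (x + 0)/(x + 6)) = 6/(5 + x/(6 + x)))
58*Z(-11) - 70 = 58*((6 - 11)/(5 - 11)) - 70 = 58*(-5/(-6)) - 70 = 58*(-1/6*(-5)) - 70 = 58*(5/6) - 70 = 145/3 - 70 = -65/3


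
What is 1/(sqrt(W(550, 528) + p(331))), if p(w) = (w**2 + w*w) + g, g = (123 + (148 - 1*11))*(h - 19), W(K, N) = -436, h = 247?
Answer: sqrt(277966)/277966 ≈ 0.0018967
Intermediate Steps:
g = 59280 (g = (123 + (148 - 1*11))*(247 - 19) = (123 + (148 - 11))*228 = (123 + 137)*228 = 260*228 = 59280)
p(w) = 59280 + 2*w**2 (p(w) = (w**2 + w*w) + 59280 = (w**2 + w**2) + 59280 = 2*w**2 + 59280 = 59280 + 2*w**2)
1/(sqrt(W(550, 528) + p(331))) = 1/(sqrt(-436 + (59280 + 2*331**2))) = 1/(sqrt(-436 + (59280 + 2*109561))) = 1/(sqrt(-436 + (59280 + 219122))) = 1/(sqrt(-436 + 278402)) = 1/(sqrt(277966)) = sqrt(277966)/277966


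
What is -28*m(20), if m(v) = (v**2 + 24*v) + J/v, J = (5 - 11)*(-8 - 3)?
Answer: -123662/5 ≈ -24732.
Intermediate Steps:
J = 66 (J = -6*(-11) = 66)
m(v) = v**2 + 24*v + 66/v (m(v) = (v**2 + 24*v) + 66/v = v**2 + 24*v + 66/v)
-28*m(20) = -28*(66 + 20**2*(24 + 20))/20 = -7*(66 + 400*44)/5 = -7*(66 + 17600)/5 = -7*17666/5 = -28*8833/10 = -123662/5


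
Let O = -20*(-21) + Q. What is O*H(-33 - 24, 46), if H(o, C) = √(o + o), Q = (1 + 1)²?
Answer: 424*I*√114 ≈ 4527.1*I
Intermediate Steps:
Q = 4 (Q = 2² = 4)
H(o, C) = √2*√o (H(o, C) = √(2*o) = √2*√o)
O = 424 (O = -20*(-21) + 4 = 420 + 4 = 424)
O*H(-33 - 24, 46) = 424*(√2*√(-33 - 24)) = 424*(√2*√(-57)) = 424*(√2*(I*√57)) = 424*(I*√114) = 424*I*√114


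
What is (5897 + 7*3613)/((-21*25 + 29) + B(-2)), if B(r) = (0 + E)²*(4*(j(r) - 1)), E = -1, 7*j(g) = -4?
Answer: -18193/293 ≈ -62.092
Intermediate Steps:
j(g) = -4/7 (j(g) = (⅐)*(-4) = -4/7)
B(r) = -44/7 (B(r) = (0 - 1)²*(4*(-4/7 - 1)) = (-1)²*(4*(-11/7)) = 1*(-44/7) = -44/7)
(5897 + 7*3613)/((-21*25 + 29) + B(-2)) = (5897 + 7*3613)/((-21*25 + 29) - 44/7) = (5897 + 25291)/((-525 + 29) - 44/7) = 31188/(-496 - 44/7) = 31188/(-3516/7) = 31188*(-7/3516) = -18193/293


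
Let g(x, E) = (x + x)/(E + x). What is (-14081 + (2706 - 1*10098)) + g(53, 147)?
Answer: -2147247/100 ≈ -21472.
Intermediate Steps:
g(x, E) = 2*x/(E + x) (g(x, E) = (2*x)/(E + x) = 2*x/(E + x))
(-14081 + (2706 - 1*10098)) + g(53, 147) = (-14081 + (2706 - 1*10098)) + 2*53/(147 + 53) = (-14081 + (2706 - 10098)) + 2*53/200 = (-14081 - 7392) + 2*53*(1/200) = -21473 + 53/100 = -2147247/100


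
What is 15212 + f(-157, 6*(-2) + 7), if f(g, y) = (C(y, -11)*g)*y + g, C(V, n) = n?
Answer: 6420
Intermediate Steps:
f(g, y) = g - 11*g*y (f(g, y) = (-11*g)*y + g = -11*g*y + g = g - 11*g*y)
15212 + f(-157, 6*(-2) + 7) = 15212 - 157*(1 - 11*(6*(-2) + 7)) = 15212 - 157*(1 - 11*(-12 + 7)) = 15212 - 157*(1 - 11*(-5)) = 15212 - 157*(1 + 55) = 15212 - 157*56 = 15212 - 8792 = 6420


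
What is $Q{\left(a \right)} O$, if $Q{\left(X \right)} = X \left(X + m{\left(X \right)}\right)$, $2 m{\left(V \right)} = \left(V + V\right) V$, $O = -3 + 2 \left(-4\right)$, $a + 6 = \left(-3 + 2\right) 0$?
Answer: $1980$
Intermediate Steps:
$a = -6$ ($a = -6 + \left(-3 + 2\right) 0 = -6 - 0 = -6 + 0 = -6$)
$O = -11$ ($O = -3 - 8 = -11$)
$m{\left(V \right)} = V^{2}$ ($m{\left(V \right)} = \frac{\left(V + V\right) V}{2} = \frac{2 V V}{2} = \frac{2 V^{2}}{2} = V^{2}$)
$Q{\left(X \right)} = X \left(X + X^{2}\right)$
$Q{\left(a \right)} O = \left(-6\right)^{2} \left(1 - 6\right) \left(-11\right) = 36 \left(-5\right) \left(-11\right) = \left(-180\right) \left(-11\right) = 1980$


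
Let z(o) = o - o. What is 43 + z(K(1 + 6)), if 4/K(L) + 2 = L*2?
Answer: 43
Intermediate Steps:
K(L) = 4/(-2 + 2*L) (K(L) = 4/(-2 + L*2) = 4/(-2 + 2*L))
z(o) = 0
43 + z(K(1 + 6)) = 43 + 0 = 43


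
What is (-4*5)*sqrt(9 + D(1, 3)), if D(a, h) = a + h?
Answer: -20*sqrt(13) ≈ -72.111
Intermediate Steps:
(-4*5)*sqrt(9 + D(1, 3)) = (-4*5)*sqrt(9 + (1 + 3)) = -20*sqrt(9 + 4) = -20*sqrt(13)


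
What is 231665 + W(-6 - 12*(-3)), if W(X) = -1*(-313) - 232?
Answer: 231746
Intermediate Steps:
W(X) = 81 (W(X) = 313 - 232 = 81)
231665 + W(-6 - 12*(-3)) = 231665 + 81 = 231746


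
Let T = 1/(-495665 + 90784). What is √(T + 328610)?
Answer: √53868585185141329/404881 ≈ 573.25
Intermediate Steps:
T = -1/404881 (T = 1/(-404881) = -1/404881 ≈ -2.4699e-6)
√(T + 328610) = √(-1/404881 + 328610) = √(133047945409/404881) = √53868585185141329/404881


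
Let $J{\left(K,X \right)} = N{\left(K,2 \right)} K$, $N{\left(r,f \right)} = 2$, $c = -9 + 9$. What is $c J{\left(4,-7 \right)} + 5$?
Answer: $5$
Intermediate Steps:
$c = 0$
$J{\left(K,X \right)} = 2 K$
$c J{\left(4,-7 \right)} + 5 = 0 \cdot 2 \cdot 4 + 5 = 0 \cdot 8 + 5 = 0 + 5 = 5$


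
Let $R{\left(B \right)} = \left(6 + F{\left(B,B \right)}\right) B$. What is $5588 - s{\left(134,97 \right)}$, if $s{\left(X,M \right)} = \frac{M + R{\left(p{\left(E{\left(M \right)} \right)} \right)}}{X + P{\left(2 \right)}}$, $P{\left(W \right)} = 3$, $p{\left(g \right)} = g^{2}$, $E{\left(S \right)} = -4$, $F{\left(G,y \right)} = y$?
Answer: $\frac{765107}{137} \approx 5584.7$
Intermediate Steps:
$R{\left(B \right)} = B \left(6 + B\right)$ ($R{\left(B \right)} = \left(6 + B\right) B = B \left(6 + B\right)$)
$s{\left(X,M \right)} = \frac{352 + M}{3 + X}$ ($s{\left(X,M \right)} = \frac{M + \left(-4\right)^{2} \left(6 + \left(-4\right)^{2}\right)}{X + 3} = \frac{M + 16 \left(6 + 16\right)}{3 + X} = \frac{M + 16 \cdot 22}{3 + X} = \frac{M + 352}{3 + X} = \frac{352 + M}{3 + X}$)
$5588 - s{\left(134,97 \right)} = 5588 - \frac{352 + 97}{3 + 134} = 5588 - \frac{1}{137} \cdot 449 = 5588 - \frac{449}{137} = \frac{765107}{137}$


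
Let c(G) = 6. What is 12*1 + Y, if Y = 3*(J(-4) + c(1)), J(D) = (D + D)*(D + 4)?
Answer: 30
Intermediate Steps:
J(D) = 2*D*(4 + D) (J(D) = (2*D)*(4 + D) = 2*D*(4 + D))
Y = 18 (Y = 3*(2*(-4)*(4 - 4) + 6) = 3*(2*(-4)*0 + 6) = 3*(0 + 6) = 3*6 = 18)
12*1 + Y = 12*1 + 18 = 12 + 18 = 30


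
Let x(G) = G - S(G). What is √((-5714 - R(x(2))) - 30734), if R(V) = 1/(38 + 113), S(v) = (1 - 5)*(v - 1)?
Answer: I*√831050999/151 ≈ 190.91*I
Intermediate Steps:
S(v) = 4 - 4*v (S(v) = -4*(-1 + v) = 4 - 4*v)
x(G) = -4 + 5*G (x(G) = G - (4 - 4*G) = G + (-4 + 4*G) = -4 + 5*G)
R(V) = 1/151
√((-5714 - R(x(2))) - 30734) = √((-5714 - 1*1/151) - 30734) = √((-5714 - 1/151) - 30734) = √(-862815/151 - 30734) = √(-5503649/151) = I*√831050999/151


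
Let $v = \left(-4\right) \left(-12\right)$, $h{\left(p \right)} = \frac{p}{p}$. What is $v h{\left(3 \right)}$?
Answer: $48$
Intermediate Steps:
$h{\left(p \right)} = 1$
$v = 48$
$v h{\left(3 \right)} = 48 \cdot 1 = 48$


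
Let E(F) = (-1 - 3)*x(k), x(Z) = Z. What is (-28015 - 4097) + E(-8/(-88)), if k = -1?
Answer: -32108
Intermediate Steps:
E(F) = 4 (E(F) = (-1 - 3)*(-1) = -4*(-1) = 4)
(-28015 - 4097) + E(-8/(-88)) = (-28015 - 4097) + 4 = -32112 + 4 = -32108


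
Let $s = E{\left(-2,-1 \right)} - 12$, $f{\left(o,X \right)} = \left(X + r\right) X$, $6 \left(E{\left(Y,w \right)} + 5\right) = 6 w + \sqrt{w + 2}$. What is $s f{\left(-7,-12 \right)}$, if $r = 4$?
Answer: $-1712$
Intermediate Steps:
$E{\left(Y,w \right)} = -5 + w + \frac{\sqrt{2 + w}}{6}$ ($E{\left(Y,w \right)} = -5 + \frac{6 w + \sqrt{w + 2}}{6} = -5 + \frac{6 w + \sqrt{2 + w}}{6} = -5 + \frac{\sqrt{2 + w} + 6 w}{6} = -5 + \left(w + \frac{\sqrt{2 + w}}{6}\right) = -5 + w + \frac{\sqrt{2 + w}}{6}$)
$f{\left(o,X \right)} = X \left(4 + X\right)$ ($f{\left(o,X \right)} = \left(X + 4\right) X = \left(4 + X\right) X = X \left(4 + X\right)$)
$s = - \frac{107}{6}$ ($s = \left(-5 - 1 + \frac{\sqrt{2 - 1}}{6}\right) - 12 = \left(-5 - 1 + \frac{\sqrt{1}}{6}\right) - 12 = \left(-5 - 1 + \frac{1}{6} \cdot 1\right) - 12 = \left(-5 - 1 + \frac{1}{6}\right) - 12 = - \frac{35}{6} - 12 = - \frac{107}{6} \approx -17.833$)
$s f{\left(-7,-12 \right)} = - \frac{107 \left(- 12 \left(4 - 12\right)\right)}{6} = - \frac{107 \left(\left(-12\right) \left(-8\right)\right)}{6} = \left(- \frac{107}{6}\right) 96 = -1712$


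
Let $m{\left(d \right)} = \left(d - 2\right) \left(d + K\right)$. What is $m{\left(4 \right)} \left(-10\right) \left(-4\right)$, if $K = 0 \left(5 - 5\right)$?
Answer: $320$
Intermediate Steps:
$K = 0$ ($K = 0 \cdot 0 = 0$)
$m{\left(d \right)} = d \left(-2 + d\right)$ ($m{\left(d \right)} = \left(d - 2\right) \left(d + 0\right) = \left(-2 + d\right) d = d \left(-2 + d\right)$)
$m{\left(4 \right)} \left(-10\right) \left(-4\right) = 4 \left(-2 + 4\right) \left(-10\right) \left(-4\right) = 4 \cdot 2 \left(-10\right) \left(-4\right) = 8 \left(-10\right) \left(-4\right) = \left(-80\right) \left(-4\right) = 320$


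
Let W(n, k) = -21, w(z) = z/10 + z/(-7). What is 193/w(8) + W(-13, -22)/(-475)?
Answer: -3208373/5700 ≈ -562.87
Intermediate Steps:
w(z) = -3*z/70 (w(z) = z*(⅒) + z*(-⅐) = z/10 - z/7 = -3*z/70)
193/w(8) + W(-13, -22)/(-475) = 193/((-3/70*8)) - 21/(-475) = 193/(-12/35) - 21*(-1/475) = 193*(-35/12) + 21/475 = -6755/12 + 21/475 = -3208373/5700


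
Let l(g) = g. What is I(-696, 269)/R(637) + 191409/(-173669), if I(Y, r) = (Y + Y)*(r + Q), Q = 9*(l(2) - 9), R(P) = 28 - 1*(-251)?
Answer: -16617778733/16151217 ≈ -1028.9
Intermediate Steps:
R(P) = 279 (R(P) = 28 + 251 = 279)
Q = -63 (Q = 9*(2 - 9) = 9*(-7) = -63)
I(Y, r) = 2*Y*(-63 + r) (I(Y, r) = (Y + Y)*(r - 63) = (2*Y)*(-63 + r) = 2*Y*(-63 + r))
I(-696, 269)/R(637) + 191409/(-173669) = (2*(-696)*(-63 + 269))/279 + 191409/(-173669) = (2*(-696)*206)*(1/279) + 191409*(-1/173669) = -286752*1/279 - 191409/173669 = -95584/93 - 191409/173669 = -16617778733/16151217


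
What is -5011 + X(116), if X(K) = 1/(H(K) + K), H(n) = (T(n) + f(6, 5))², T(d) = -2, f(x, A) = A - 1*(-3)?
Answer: -761671/152 ≈ -5011.0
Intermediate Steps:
f(x, A) = 3 + A (f(x, A) = A + 3 = 3 + A)
H(n) = 36 (H(n) = (-2 + (3 + 5))² = (-2 + 8)² = 6² = 36)
X(K) = 1/(36 + K)
-5011 + X(116) = -5011 + 1/(36 + 116) = -5011 + 1/152 = -761671/152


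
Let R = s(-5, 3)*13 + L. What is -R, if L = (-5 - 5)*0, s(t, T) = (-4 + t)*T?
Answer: 351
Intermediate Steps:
s(t, T) = T*(-4 + t)
L = 0 (L = -10*0 = 0)
R = -351 (R = (3*(-4 - 5))*13 + 0 = (3*(-9))*13 + 0 = -27*13 + 0 = -351 + 0 = -351)
-R = -1*(-351) = 351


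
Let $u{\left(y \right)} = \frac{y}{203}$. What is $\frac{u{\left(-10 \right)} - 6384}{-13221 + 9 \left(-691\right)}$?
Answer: $\frac{647981}{1973160} \approx 0.3284$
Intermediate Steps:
$u{\left(y \right)} = \frac{y}{203}$ ($u{\left(y \right)} = y \frac{1}{203} = \frac{y}{203}$)
$\frac{u{\left(-10 \right)} - 6384}{-13221 + 9 \left(-691\right)} = \frac{\frac{1}{203} \left(-10\right) - 6384}{-13221 + 9 \left(-691\right)} = \frac{- \frac{10}{203} - 6384}{-13221 - 6219} = - \frac{1295962}{203 \left(-19440\right)} = \left(- \frac{1295962}{203}\right) \left(- \frac{1}{19440}\right) = \frac{647981}{1973160}$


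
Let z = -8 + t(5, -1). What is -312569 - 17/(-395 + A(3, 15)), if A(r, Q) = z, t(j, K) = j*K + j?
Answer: -125965290/403 ≈ -3.1257e+5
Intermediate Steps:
t(j, K) = j + K*j (t(j, K) = K*j + j = j + K*j)
z = -8 (z = -8 + 5*(1 - 1) = -8 + 5*0 = -8 + 0 = -8)
A(r, Q) = -8
-312569 - 17/(-395 + A(3, 15)) = -312569 - 17/(-395 - 8) = -312569 - 17/(-403) = -312569 - (-1)*17/403 = -312569 - 1*(-17/403) = -312569 + 17/403 = -125965290/403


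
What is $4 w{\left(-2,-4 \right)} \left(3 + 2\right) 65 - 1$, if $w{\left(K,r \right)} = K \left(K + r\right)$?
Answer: $15599$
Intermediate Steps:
$4 w{\left(-2,-4 \right)} \left(3 + 2\right) 65 - 1 = 4 \left(- 2 \left(-2 - 4\right)\right) \left(3 + 2\right) 65 - 1 = 4 \left(\left(-2\right) \left(-6\right)\right) 5 \cdot 65 - 1 = 4 \cdot 12 \cdot 5 \cdot 65 - 1 = 48 \cdot 5 \cdot 65 - 1 = 240 \cdot 65 - 1 = 15600 - 1 = 15599$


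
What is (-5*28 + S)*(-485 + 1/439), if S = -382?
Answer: 111141108/439 ≈ 2.5317e+5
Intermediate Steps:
(-5*28 + S)*(-485 + 1/439) = (-5*28 - 382)*(-485 + 1/439) = (-140 - 382)*(-485 + 1/439) = -522*(-212914/439) = 111141108/439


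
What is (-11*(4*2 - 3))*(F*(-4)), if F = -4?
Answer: -880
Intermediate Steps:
(-11*(4*2 - 3))*(F*(-4)) = (-11*(4*2 - 3))*(-4*(-4)) = -11*(8 - 3)*16 = -11*5*16 = -55*16 = -880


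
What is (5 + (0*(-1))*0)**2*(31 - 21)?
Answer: 250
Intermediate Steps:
(5 + (0*(-1))*0)**2*(31 - 21) = (5 + 0*0)**2*10 = (5 + 0)**2*10 = 5**2*10 = 25*10 = 250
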